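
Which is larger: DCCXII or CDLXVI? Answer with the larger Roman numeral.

DCCXII = 712
CDLXVI = 466
712 is larger

DCCXII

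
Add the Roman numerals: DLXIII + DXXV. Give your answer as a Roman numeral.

DLXIII = 563
DXXV = 525
563 + 525 = 1088

MLXXXVIII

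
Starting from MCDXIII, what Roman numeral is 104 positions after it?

MCDXIII = 1413
1413 + 104 = 1517

MDXVII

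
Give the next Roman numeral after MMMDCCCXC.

MMMDCCCXC = 3890; next is 3891

MMMDCCCXCI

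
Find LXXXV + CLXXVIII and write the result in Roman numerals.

LXXXV = 85
CLXXVIII = 178
85 + 178 = 263

CCLXIII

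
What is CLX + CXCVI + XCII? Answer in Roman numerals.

CLX = 160, CXCVI = 196, XCII = 92
160 + 196 = 356
356 + 92 = 448

CDXLVIII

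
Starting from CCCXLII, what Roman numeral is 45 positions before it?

CCCXLII = 342
342 - 45 = 297

CCXCVII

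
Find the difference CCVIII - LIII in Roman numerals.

CCVIII = 208
LIII = 53
208 - 53 = 155

CLV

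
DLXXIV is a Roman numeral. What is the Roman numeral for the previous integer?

DLXXIV = 574; previous is 573

DLXXIII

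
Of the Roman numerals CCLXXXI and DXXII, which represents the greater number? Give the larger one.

CCLXXXI = 281
DXXII = 522
522 is larger

DXXII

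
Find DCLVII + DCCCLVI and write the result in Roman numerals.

DCLVII = 657
DCCCLVI = 856
657 + 856 = 1513

MDXIII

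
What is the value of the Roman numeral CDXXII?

CDXXII: CD=400, X=10, X=10, I=1, I=1
400 + 10 + 10 + 1 + 1 = 422

422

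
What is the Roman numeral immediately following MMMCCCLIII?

MMMCCCLIII = 3353, so the next integer is 3353 + 1 = 3354

MMMCCCLIV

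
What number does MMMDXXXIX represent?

MMMDXXXIX: M=1000, M=1000, M=1000, D=500, X=10, X=10, X=10, IX=9
1000 + 1000 + 1000 + 500 + 10 + 10 + 10 + 9 = 3539

3539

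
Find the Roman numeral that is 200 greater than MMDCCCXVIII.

MMDCCCXVIII = 2818
2818 + 200 = 3018

MMMXVIII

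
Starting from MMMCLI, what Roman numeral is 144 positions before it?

MMMCLI = 3151
3151 - 144 = 3007

MMMVII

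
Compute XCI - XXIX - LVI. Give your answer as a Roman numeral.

XCI = 91, XXIX = 29, LVI = 56
91 - 29 = 62
62 - 56 = 6

VI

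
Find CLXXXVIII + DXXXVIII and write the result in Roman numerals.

CLXXXVIII = 188
DXXXVIII = 538
188 + 538 = 726

DCCXXVI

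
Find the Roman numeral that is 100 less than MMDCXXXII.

MMDCXXXII = 2632
2632 - 100 = 2532

MMDXXXII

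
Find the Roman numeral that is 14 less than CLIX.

CLIX = 159
159 - 14 = 145

CXLV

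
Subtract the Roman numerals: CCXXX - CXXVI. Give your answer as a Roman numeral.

CCXXX = 230
CXXVI = 126
230 - 126 = 104

CIV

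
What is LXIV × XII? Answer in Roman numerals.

LXIV = 64
XII = 12
64 × 12 = 768

DCCLXVIII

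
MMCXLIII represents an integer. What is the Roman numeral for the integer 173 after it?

MMCXLIII = 2143
2143 + 173 = 2316

MMCCCXVI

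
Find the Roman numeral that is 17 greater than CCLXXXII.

CCLXXXII = 282
282 + 17 = 299

CCXCIX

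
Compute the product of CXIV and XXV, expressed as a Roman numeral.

CXIV = 114
XXV = 25
114 × 25 = 2850

MMDCCCL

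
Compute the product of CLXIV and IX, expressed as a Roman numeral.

CLXIV = 164
IX = 9
164 × 9 = 1476

MCDLXXVI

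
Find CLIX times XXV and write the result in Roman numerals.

CLIX = 159
XXV = 25
159 × 25 = 3975

MMMCMLXXV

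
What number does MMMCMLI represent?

MMMCMLI: M=1000, M=1000, M=1000, CM=900, L=50, I=1
1000 + 1000 + 1000 + 900 + 50 + 1 = 3951

3951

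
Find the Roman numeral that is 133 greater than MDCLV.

MDCLV = 1655
1655 + 133 = 1788

MDCCLXXXVIII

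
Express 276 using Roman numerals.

Convert 276 to Roman numerals:
  276 contains 2×100 (CC)
  76 contains 1×50 (L)
  26 contains 2×10 (XX)
  6 contains 1×5 (V)
  1 contains 1×1 (I)

CCLXXVI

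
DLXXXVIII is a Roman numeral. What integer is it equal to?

DLXXXVIII: D=500, L=50, X=10, X=10, X=10, V=5, I=1, I=1, I=1
500 + 50 + 10 + 10 + 10 + 5 + 1 + 1 + 1 = 588

588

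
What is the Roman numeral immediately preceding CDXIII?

CDXIII = 413; previous is 412

CDXII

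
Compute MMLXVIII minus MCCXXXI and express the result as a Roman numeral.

MMLXVIII = 2068
MCCXXXI = 1231
2068 - 1231 = 837

DCCCXXXVII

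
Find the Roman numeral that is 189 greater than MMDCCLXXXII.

MMDCCLXXXII = 2782
2782 + 189 = 2971

MMCMLXXI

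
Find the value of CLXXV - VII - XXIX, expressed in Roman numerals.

CLXXV = 175, VII = 7, XXIX = 29
175 - 7 = 168
168 - 29 = 139

CXXXIX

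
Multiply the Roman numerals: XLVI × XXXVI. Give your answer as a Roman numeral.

XLVI = 46
XXXVI = 36
46 × 36 = 1656

MDCLVI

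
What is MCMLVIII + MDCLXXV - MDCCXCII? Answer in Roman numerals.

MCMLVIII = 1958, MDCLXXV = 1675, MDCCXCII = 1792
1958 + 1675 = 3633
3633 - 1792 = 1841

MDCCCXLI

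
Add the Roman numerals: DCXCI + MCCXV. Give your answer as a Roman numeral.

DCXCI = 691
MCCXV = 1215
691 + 1215 = 1906

MCMVI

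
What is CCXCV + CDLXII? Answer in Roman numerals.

CCXCV = 295
CDLXII = 462
295 + 462 = 757

DCCLVII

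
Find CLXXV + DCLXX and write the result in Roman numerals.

CLXXV = 175
DCLXX = 670
175 + 670 = 845

DCCCXLV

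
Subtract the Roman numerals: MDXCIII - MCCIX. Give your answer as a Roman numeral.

MDXCIII = 1593
MCCIX = 1209
1593 - 1209 = 384

CCCLXXXIV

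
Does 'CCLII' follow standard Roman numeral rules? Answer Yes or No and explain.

'CCLII': Check the rules: uses only the symbols I, V, X, L, C, D, M; no symbol is repeated more than three times in a row; V, L and D each appear at most once; no smaller symbol precedes a larger one (values never increase from left to right). Value: C (100) + C (100) + L (50) + I (1) + I (1) = 252. So it is a valid standard Roman numeral.

Yes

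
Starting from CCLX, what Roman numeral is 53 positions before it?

CCLX = 260
260 - 53 = 207

CCVII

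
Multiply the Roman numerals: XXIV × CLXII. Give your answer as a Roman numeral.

XXIV = 24
CLXII = 162
24 × 162 = 3888

MMMDCCCLXXXVIII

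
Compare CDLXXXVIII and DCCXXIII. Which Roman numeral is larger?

CDLXXXVIII = 488
DCCXXIII = 723
723 is larger

DCCXXIII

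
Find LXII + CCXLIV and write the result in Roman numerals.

LXII = 62
CCXLIV = 244
62 + 244 = 306

CCCVI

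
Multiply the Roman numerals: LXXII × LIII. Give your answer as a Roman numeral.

LXXII = 72
LIII = 53
72 × 53 = 3816

MMMDCCCXVI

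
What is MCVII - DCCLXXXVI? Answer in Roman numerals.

MCVII = 1107
DCCLXXXVI = 786
1107 - 786 = 321

CCCXXI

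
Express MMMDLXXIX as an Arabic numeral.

MMMDLXXIX: M=1000, M=1000, M=1000, D=500, L=50, X=10, X=10, IX=9
1000 + 1000 + 1000 + 500 + 50 + 10 + 10 + 9 = 3579

3579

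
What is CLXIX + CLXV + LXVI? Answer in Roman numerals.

CLXIX = 169, CLXV = 165, LXVI = 66
169 + 165 = 334
334 + 66 = 400

CD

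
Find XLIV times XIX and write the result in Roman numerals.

XLIV = 44
XIX = 19
44 × 19 = 836

DCCCXXXVI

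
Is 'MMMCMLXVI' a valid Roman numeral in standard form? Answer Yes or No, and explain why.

'MMMCMLXVI': Check the rules: uses only the symbols I, V, X, L, C, D, M; no symbol is repeated more than three times in a row; V, L and D each appear at most once; the only place a smaller symbol precedes a larger one is the allowed subtractive pair CM, the symbol right after such a pair (if any) is smaller than the pair's first symbol, and otherwise the values never increase from left to right. Value: M (1000) + M (1000) + M (1000) + CM (900) + L (50) + X (10) + V (5) + I (1) = 3966. So it is a valid standard Roman numeral.

Yes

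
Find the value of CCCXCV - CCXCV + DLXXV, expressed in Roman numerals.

CCCXCV = 395, CCXCV = 295, DLXXV = 575
395 - 295 = 100
100 + 575 = 675

DCLXXV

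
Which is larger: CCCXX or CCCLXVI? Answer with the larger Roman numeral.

CCCXX = 320
CCCLXVI = 366
366 is larger

CCCLXVI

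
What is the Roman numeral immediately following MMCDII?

MMCDII = 2402, so the next integer is 2402 + 1 = 2403

MMCDIII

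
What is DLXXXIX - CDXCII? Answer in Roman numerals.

DLXXXIX = 589
CDXCII = 492
589 - 492 = 97

XCVII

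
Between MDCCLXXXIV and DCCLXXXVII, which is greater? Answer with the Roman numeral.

MDCCLXXXIV = 1784
DCCLXXXVII = 787
1784 is larger

MDCCLXXXIV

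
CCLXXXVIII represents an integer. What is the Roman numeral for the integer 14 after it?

CCLXXXVIII = 288
288 + 14 = 302

CCCII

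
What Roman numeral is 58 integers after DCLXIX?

DCLXIX = 669
669 + 58 = 727

DCCXXVII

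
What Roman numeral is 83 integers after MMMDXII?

MMMDXII = 3512
3512 + 83 = 3595

MMMDXCV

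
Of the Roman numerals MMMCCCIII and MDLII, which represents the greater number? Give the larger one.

MMMCCCIII = 3303
MDLII = 1552
3303 is larger

MMMCCCIII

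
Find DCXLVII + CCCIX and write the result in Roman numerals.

DCXLVII = 647
CCCIX = 309
647 + 309 = 956

CMLVI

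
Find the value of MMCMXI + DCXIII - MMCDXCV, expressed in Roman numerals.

MMCMXI = 2911, DCXIII = 613, MMCDXCV = 2495
2911 + 613 = 3524
3524 - 2495 = 1029

MXXIX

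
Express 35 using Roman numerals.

Convert 35 to Roman numerals:
  35 contains 3×10 (XXX)
  5 contains 1×5 (V)

XXXV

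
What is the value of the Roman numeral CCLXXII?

CCLXXII: C=100, C=100, L=50, X=10, X=10, I=1, I=1
100 + 100 + 50 + 10 + 10 + 1 + 1 = 272

272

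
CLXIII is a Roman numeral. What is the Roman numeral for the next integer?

CLXIII = 163, so the next integer is 163 + 1 = 164

CLXIV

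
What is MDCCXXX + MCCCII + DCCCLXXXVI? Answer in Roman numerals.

MDCCXXX = 1730, MCCCII = 1302, DCCCLXXXVI = 886
1730 + 1302 = 3032
3032 + 886 = 3918

MMMCMXVIII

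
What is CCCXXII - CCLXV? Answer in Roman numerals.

CCCXXII = 322
CCLXV = 265
322 - 265 = 57

LVII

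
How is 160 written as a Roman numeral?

Convert 160 to Roman numerals:
  160 contains 1×100 (C)
  60 contains 1×50 (L)
  10 contains 1×10 (X)

CLX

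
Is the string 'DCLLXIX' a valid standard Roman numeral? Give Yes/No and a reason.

'DCLLXIX': L should not appear more than once

No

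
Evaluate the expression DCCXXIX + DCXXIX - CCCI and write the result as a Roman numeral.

DCCXXIX = 729, DCXXIX = 629, CCCI = 301
729 + 629 = 1358
1358 - 301 = 1057

MLVII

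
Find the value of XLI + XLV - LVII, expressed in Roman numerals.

XLI = 41, XLV = 45, LVII = 57
41 + 45 = 86
86 - 57 = 29

XXIX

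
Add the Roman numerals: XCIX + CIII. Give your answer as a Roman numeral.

XCIX = 99
CIII = 103
99 + 103 = 202

CCII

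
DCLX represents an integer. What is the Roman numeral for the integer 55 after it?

DCLX = 660
660 + 55 = 715

DCCXV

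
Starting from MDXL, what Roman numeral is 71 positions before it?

MDXL = 1540
1540 - 71 = 1469

MCDLXIX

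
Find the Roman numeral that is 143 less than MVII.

MVII = 1007
1007 - 143 = 864

DCCCLXIV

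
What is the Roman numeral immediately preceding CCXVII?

CCXVII = 217, so the previous integer is 217 - 1 = 216

CCXVI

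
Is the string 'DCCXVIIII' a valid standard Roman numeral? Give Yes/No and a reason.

'DCCXVIIII': More than 3 consecutive I's

No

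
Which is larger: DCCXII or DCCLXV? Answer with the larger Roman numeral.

DCCXII = 712
DCCLXV = 765
765 is larger

DCCLXV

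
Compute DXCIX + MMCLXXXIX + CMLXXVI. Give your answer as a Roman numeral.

DXCIX = 599, MMCLXXXIX = 2189, CMLXXVI = 976
599 + 2189 = 2788
2788 + 976 = 3764

MMMDCCLXIV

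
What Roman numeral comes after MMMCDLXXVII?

MMMCDLXXVII = 3477, so the next integer is 3477 + 1 = 3478

MMMCDLXXVIII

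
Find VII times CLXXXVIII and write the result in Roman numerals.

VII = 7
CLXXXVIII = 188
7 × 188 = 1316

MCCCXVI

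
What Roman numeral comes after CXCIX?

CXCIX = 199, so the next integer is 199 + 1 = 200

CC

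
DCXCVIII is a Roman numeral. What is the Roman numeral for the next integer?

DCXCVIII = 698; next is 699

DCXCIX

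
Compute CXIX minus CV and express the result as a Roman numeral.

CXIX = 119
CV = 105
119 - 105 = 14

XIV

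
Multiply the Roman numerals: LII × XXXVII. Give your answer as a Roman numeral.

LII = 52
XXXVII = 37
52 × 37 = 1924

MCMXXIV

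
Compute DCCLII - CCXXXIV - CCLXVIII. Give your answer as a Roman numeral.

DCCLII = 752, CCXXXIV = 234, CCLXVIII = 268
752 - 234 = 518
518 - 268 = 250

CCL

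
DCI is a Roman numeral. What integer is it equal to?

DCI: D=500, C=100, I=1
500 + 100 + 1 = 601

601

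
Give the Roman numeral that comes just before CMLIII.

CMLIII = 953, so the previous integer is 953 - 1 = 952

CMLII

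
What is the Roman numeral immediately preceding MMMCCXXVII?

MMMCCXXVII = 3227; previous is 3226

MMMCCXXVI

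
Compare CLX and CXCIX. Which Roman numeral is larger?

CLX = 160
CXCIX = 199
199 is larger

CXCIX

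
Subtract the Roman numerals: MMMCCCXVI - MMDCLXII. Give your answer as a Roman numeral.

MMMCCCXVI = 3316
MMDCLXII = 2662
3316 - 2662 = 654

DCLIV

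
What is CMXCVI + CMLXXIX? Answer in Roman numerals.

CMXCVI = 996
CMLXXIX = 979
996 + 979 = 1975

MCMLXXV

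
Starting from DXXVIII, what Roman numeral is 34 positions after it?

DXXVIII = 528
528 + 34 = 562

DLXII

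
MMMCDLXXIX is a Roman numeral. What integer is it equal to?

MMMCDLXXIX: M=1000, M=1000, M=1000, CD=400, L=50, X=10, X=10, IX=9
1000 + 1000 + 1000 + 400 + 50 + 10 + 10 + 9 = 3479

3479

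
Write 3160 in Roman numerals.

Convert 3160 to Roman numerals:
  3160 contains 3×1000 (MMM)
  160 contains 1×100 (C)
  60 contains 1×50 (L)
  10 contains 1×10 (X)

MMMCLX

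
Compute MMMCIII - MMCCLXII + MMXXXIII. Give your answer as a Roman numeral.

MMMCIII = 3103, MMCCLXII = 2262, MMXXXIII = 2033
3103 - 2262 = 841
841 + 2033 = 2874

MMDCCCLXXIV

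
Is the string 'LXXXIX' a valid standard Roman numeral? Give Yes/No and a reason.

'LXXXIX': Check the rules: uses only the symbols I, V, X, L, C, D, M; no symbol is repeated more than three times in a row; V, L and D each appear at most once; the only place a smaller symbol precedes a larger one is the allowed subtractive pair IX, the symbol right after such a pair (if any) is smaller than the pair's first symbol, and otherwise the values never increase from left to right. Value: L (50) + X (10) + X (10) + X (10) + IX (9) = 89. So it is a valid standard Roman numeral.

Yes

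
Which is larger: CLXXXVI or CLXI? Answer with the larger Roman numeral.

CLXXXVI = 186
CLXI = 161
186 is larger

CLXXXVI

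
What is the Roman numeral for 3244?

Convert 3244 to Roman numerals:
  3244 contains 3×1000 (MMM)
  244 contains 2×100 (CC)
  44 contains 1×40 (XL)
  4 contains 1×4 (IV)

MMMCCXLIV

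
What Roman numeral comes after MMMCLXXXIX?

MMMCLXXXIX = 3189; next is 3190

MMMCXC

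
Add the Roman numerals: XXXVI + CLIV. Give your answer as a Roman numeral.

XXXVI = 36
CLIV = 154
36 + 154 = 190

CXC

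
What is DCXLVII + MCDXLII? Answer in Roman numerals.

DCXLVII = 647
MCDXLII = 1442
647 + 1442 = 2089

MMLXXXIX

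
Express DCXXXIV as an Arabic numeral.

DCXXXIV: D=500, C=100, X=10, X=10, X=10, IV=4
500 + 100 + 10 + 10 + 10 + 4 = 634

634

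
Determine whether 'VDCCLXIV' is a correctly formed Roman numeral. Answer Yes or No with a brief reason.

'VDCCLXIV': V should not appear more than once

No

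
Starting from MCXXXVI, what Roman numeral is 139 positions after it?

MCXXXVI = 1136
1136 + 139 = 1275

MCCLXXV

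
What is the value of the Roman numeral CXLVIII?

CXLVIII: C=100, XL=40, V=5, I=1, I=1, I=1
100 + 40 + 5 + 1 + 1 + 1 = 148

148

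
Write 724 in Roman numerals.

Convert 724 to Roman numerals:
  724 contains 1×500 (D)
  224 contains 2×100 (CC)
  24 contains 2×10 (XX)
  4 contains 1×4 (IV)

DCCXXIV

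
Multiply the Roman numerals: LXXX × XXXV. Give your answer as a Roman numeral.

LXXX = 80
XXXV = 35
80 × 35 = 2800

MMDCCC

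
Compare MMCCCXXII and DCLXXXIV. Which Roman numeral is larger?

MMCCCXXII = 2322
DCLXXXIV = 684
2322 is larger

MMCCCXXII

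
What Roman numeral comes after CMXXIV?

CMXXIV = 924; next is 925

CMXXV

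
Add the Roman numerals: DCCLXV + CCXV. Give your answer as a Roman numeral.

DCCLXV = 765
CCXV = 215
765 + 215 = 980

CMLXXX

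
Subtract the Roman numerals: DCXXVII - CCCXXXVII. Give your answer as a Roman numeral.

DCXXVII = 627
CCCXXXVII = 337
627 - 337 = 290

CCXC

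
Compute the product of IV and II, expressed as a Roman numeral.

IV = 4
II = 2
4 × 2 = 8

VIII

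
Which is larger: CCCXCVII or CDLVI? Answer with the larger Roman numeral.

CCCXCVII = 397
CDLVI = 456
456 is larger

CDLVI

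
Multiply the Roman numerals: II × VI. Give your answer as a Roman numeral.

II = 2
VI = 6
2 × 6 = 12

XII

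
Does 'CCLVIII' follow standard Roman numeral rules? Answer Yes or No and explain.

'CCLVIII': Check the rules: uses only the symbols I, V, X, L, C, D, M; no symbol is repeated more than three times in a row; V, L and D each appear at most once; no smaller symbol precedes a larger one (values never increase from left to right). Value: C (100) + C (100) + L (50) + V (5) + I (1) + I (1) + I (1) = 258. So it is a valid standard Roman numeral.

Yes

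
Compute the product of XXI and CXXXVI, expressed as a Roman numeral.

XXI = 21
CXXXVI = 136
21 × 136 = 2856

MMDCCCLVI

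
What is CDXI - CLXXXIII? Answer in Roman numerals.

CDXI = 411
CLXXXIII = 183
411 - 183 = 228

CCXXVIII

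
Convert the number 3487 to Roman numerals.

Convert 3487 to Roman numerals:
  3487 contains 3×1000 (MMM)
  487 contains 1×400 (CD)
  87 contains 1×50 (L)
  37 contains 3×10 (XXX)
  7 contains 1×5 (V)
  2 contains 2×1 (II)

MMMCDLXXXVII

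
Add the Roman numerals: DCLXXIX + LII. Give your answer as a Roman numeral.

DCLXXIX = 679
LII = 52
679 + 52 = 731

DCCXXXI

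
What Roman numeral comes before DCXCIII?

DCXCIII = 693; previous is 692

DCXCII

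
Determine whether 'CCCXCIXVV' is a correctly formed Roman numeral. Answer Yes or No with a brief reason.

'CCCXCIXVV': V should not appear more than once

No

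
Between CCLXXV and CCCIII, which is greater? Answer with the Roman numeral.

CCLXXV = 275
CCCIII = 303
303 is larger

CCCIII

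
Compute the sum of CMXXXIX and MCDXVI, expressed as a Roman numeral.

CMXXXIX = 939
MCDXVI = 1416
939 + 1416 = 2355

MMCCCLV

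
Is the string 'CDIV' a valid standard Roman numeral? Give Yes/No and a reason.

'CDIV': Check the rules: uses only the symbols I, V, X, L, C, D, M; no symbol is repeated more than three times in a row; V, L and D each appear at most once; the only places a smaller symbol precedes a larger one are the allowed subtractive pairs CD, IV, the symbol right after such a pair (if any) is smaller than the pair's first symbol, and otherwise the values never increase from left to right. Value: CD (400) + IV (4) = 404. So it is a valid standard Roman numeral.

Yes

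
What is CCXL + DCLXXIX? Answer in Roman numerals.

CCXL = 240
DCLXXIX = 679
240 + 679 = 919

CMXIX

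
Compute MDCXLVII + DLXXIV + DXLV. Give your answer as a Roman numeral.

MDCXLVII = 1647, DLXXIV = 574, DXLV = 545
1647 + 574 = 2221
2221 + 545 = 2766

MMDCCLXVI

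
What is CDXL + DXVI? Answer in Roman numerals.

CDXL = 440
DXVI = 516
440 + 516 = 956

CMLVI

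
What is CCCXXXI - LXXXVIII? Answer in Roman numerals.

CCCXXXI = 331
LXXXVIII = 88
331 - 88 = 243

CCXLIII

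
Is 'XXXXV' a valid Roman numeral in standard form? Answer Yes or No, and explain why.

'XXXXV': More than 3 consecutive X's

No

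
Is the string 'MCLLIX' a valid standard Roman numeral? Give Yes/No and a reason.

'MCLLIX': L should not appear more than once

No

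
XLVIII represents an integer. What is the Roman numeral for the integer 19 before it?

XLVIII = 48
48 - 19 = 29

XXIX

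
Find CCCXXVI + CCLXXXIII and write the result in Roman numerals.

CCCXXVI = 326
CCLXXXIII = 283
326 + 283 = 609

DCIX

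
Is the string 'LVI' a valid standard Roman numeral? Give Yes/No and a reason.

'LVI': Check the rules: uses only the symbols I, V, X, L, C, D, M; no symbol is repeated more than three times in a row; V, L and D each appear at most once; no smaller symbol precedes a larger one (values never increase from left to right). Value: L (50) + V (5) + I (1) = 56. So it is a valid standard Roman numeral.

Yes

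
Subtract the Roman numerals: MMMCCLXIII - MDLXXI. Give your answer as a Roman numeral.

MMMCCLXIII = 3263
MDLXXI = 1571
3263 - 1571 = 1692

MDCXCII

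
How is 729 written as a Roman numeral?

Convert 729 to Roman numerals:
  729 contains 1×500 (D)
  229 contains 2×100 (CC)
  29 contains 2×10 (XX)
  9 contains 1×9 (IX)

DCCXXIX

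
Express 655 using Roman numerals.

Convert 655 to Roman numerals:
  655 contains 1×500 (D)
  155 contains 1×100 (C)
  55 contains 1×50 (L)
  5 contains 1×5 (V)

DCLV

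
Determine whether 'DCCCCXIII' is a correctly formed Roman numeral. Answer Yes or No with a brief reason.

'DCCCCXIII': More than 3 consecutive C's

No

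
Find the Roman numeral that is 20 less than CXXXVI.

CXXXVI = 136
136 - 20 = 116

CXVI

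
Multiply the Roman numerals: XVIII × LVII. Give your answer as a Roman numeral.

XVIII = 18
LVII = 57
18 × 57 = 1026

MXXVI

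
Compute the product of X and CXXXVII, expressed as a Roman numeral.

X = 10
CXXXVII = 137
10 × 137 = 1370

MCCCLXX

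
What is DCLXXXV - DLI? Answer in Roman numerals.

DCLXXXV = 685
DLI = 551
685 - 551 = 134

CXXXIV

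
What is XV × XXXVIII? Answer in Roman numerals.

XV = 15
XXXVIII = 38
15 × 38 = 570

DLXX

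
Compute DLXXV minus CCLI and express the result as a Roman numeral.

DLXXV = 575
CCLI = 251
575 - 251 = 324

CCCXXIV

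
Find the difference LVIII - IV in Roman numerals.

LVIII = 58
IV = 4
58 - 4 = 54

LIV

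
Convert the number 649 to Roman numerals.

Convert 649 to Roman numerals:
  649 contains 1×500 (D)
  149 contains 1×100 (C)
  49 contains 1×40 (XL)
  9 contains 1×9 (IX)

DCXLIX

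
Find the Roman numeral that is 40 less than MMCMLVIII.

MMCMLVIII = 2958
2958 - 40 = 2918

MMCMXVIII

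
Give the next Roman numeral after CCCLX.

CCCLX = 360, so the next integer is 360 + 1 = 361

CCCLXI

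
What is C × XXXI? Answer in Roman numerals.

C = 100
XXXI = 31
100 × 31 = 3100

MMMC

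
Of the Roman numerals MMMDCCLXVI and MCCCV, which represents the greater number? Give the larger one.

MMMDCCLXVI = 3766
MCCCV = 1305
3766 is larger

MMMDCCLXVI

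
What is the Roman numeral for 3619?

Convert 3619 to Roman numerals:
  3619 contains 3×1000 (MMM)
  619 contains 1×500 (D)
  119 contains 1×100 (C)
  19 contains 1×10 (X)
  9 contains 1×9 (IX)

MMMDCXIX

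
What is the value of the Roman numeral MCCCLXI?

MCCCLXI: M=1000, C=100, C=100, C=100, L=50, X=10, I=1
1000 + 100 + 100 + 100 + 50 + 10 + 1 = 1361

1361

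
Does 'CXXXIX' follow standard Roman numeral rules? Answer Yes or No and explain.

'CXXXIX': Check the rules: uses only the symbols I, V, X, L, C, D, M; no symbol is repeated more than three times in a row; V, L and D each appear at most once; the only place a smaller symbol precedes a larger one is the allowed subtractive pair IX, the symbol right after such a pair (if any) is smaller than the pair's first symbol, and otherwise the values never increase from left to right. Value: C (100) + X (10) + X (10) + X (10) + IX (9) = 139. So it is a valid standard Roman numeral.

Yes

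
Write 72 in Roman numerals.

Convert 72 to Roman numerals:
  72 contains 1×50 (L)
  22 contains 2×10 (XX)
  2 contains 2×1 (II)

LXXII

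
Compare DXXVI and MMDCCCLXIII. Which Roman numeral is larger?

DXXVI = 526
MMDCCCLXIII = 2863
2863 is larger

MMDCCCLXIII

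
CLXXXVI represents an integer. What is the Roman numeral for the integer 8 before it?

CLXXXVI = 186
186 - 8 = 178

CLXXVIII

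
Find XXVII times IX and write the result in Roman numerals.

XXVII = 27
IX = 9
27 × 9 = 243

CCXLIII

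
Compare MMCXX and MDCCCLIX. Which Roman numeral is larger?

MMCXX = 2120
MDCCCLIX = 1859
2120 is larger

MMCXX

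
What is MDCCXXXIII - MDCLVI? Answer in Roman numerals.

MDCCXXXIII = 1733
MDCLVI = 1656
1733 - 1656 = 77

LXXVII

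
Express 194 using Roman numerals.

Convert 194 to Roman numerals:
  194 contains 1×100 (C)
  94 contains 1×90 (XC)
  4 contains 1×4 (IV)

CXCIV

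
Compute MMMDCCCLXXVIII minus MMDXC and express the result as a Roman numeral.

MMMDCCCLXXVIII = 3878
MMDXC = 2590
3878 - 2590 = 1288

MCCLXXXVIII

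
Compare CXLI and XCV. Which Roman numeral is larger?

CXLI = 141
XCV = 95
141 is larger

CXLI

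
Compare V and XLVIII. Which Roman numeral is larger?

V = 5
XLVIII = 48
48 is larger

XLVIII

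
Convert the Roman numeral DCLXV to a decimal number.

DCLXV: D=500, C=100, L=50, X=10, V=5
500 + 100 + 50 + 10 + 5 = 665

665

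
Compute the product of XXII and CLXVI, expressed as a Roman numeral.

XXII = 22
CLXVI = 166
22 × 166 = 3652

MMMDCLII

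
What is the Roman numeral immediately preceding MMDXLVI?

MMDXLVI = 2546, so the previous integer is 2546 - 1 = 2545

MMDXLV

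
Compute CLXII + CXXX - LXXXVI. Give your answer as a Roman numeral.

CLXII = 162, CXXX = 130, LXXXVI = 86
162 + 130 = 292
292 - 86 = 206

CCVI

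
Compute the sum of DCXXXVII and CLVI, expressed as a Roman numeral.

DCXXXVII = 637
CLVI = 156
637 + 156 = 793

DCCXCIII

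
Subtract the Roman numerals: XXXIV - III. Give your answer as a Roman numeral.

XXXIV = 34
III = 3
34 - 3 = 31

XXXI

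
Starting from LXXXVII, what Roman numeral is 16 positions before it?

LXXXVII = 87
87 - 16 = 71

LXXI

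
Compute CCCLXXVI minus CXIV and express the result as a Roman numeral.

CCCLXXVI = 376
CXIV = 114
376 - 114 = 262

CCLXII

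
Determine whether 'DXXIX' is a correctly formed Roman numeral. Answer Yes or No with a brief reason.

'DXXIX': Check the rules: uses only the symbols I, V, X, L, C, D, M; no symbol is repeated more than three times in a row; V, L and D each appear at most once; the only place a smaller symbol precedes a larger one is the allowed subtractive pair IX, the symbol right after such a pair (if any) is smaller than the pair's first symbol, and otherwise the values never increase from left to right. Value: D (500) + X (10) + X (10) + IX (9) = 529. So it is a valid standard Roman numeral.

Yes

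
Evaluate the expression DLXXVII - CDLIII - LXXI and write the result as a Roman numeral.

DLXXVII = 577, CDLIII = 453, LXXI = 71
577 - 453 = 124
124 - 71 = 53

LIII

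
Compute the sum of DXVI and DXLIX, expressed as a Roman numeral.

DXVI = 516
DXLIX = 549
516 + 549 = 1065

MLXV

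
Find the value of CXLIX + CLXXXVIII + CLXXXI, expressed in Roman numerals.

CXLIX = 149, CLXXXVIII = 188, CLXXXI = 181
149 + 188 = 337
337 + 181 = 518

DXVIII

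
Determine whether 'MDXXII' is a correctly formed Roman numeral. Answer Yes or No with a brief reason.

'MDXXII': Check the rules: uses only the symbols I, V, X, L, C, D, M; no symbol is repeated more than three times in a row; V, L and D each appear at most once; no smaller symbol precedes a larger one (values never increase from left to right). Value: M (1000) + D (500) + X (10) + X (10) + I (1) + I (1) = 1522. So it is a valid standard Roman numeral.

Yes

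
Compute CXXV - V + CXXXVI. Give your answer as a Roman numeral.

CXXV = 125, V = 5, CXXXVI = 136
125 - 5 = 120
120 + 136 = 256

CCLVI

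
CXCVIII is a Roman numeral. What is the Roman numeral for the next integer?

CXCVIII = 198, so the next integer is 198 + 1 = 199

CXCIX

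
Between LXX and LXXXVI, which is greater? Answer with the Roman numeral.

LXX = 70
LXXXVI = 86
86 is larger

LXXXVI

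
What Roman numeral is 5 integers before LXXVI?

LXXVI = 76
76 - 5 = 71

LXXI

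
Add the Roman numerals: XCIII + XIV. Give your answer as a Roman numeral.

XCIII = 93
XIV = 14
93 + 14 = 107

CVII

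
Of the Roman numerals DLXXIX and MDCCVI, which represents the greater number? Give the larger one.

DLXXIX = 579
MDCCVI = 1706
1706 is larger

MDCCVI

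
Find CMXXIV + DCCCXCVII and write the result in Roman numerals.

CMXXIV = 924
DCCCXCVII = 897
924 + 897 = 1821

MDCCCXXI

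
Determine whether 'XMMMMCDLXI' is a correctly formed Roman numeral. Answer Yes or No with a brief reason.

'XMMMMCDLXI': More than 3 consecutive M's

No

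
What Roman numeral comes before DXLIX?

DXLIX = 549, so the previous integer is 549 - 1 = 548

DXLVIII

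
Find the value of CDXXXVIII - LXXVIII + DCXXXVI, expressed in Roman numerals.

CDXXXVIII = 438, LXXVIII = 78, DCXXXVI = 636
438 - 78 = 360
360 + 636 = 996

CMXCVI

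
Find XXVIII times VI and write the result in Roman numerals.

XXVIII = 28
VI = 6
28 × 6 = 168

CLXVIII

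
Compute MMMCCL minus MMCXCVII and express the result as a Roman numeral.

MMMCCL = 3250
MMCXCVII = 2197
3250 - 2197 = 1053

MLIII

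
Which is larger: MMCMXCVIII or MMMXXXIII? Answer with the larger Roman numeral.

MMCMXCVIII = 2998
MMMXXXIII = 3033
3033 is larger

MMMXXXIII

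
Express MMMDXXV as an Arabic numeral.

MMMDXXV: M=1000, M=1000, M=1000, D=500, X=10, X=10, V=5
1000 + 1000 + 1000 + 500 + 10 + 10 + 5 = 3525

3525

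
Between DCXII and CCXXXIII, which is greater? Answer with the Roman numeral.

DCXII = 612
CCXXXIII = 233
612 is larger

DCXII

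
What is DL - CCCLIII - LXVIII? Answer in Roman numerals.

DL = 550, CCCLIII = 353, LXVIII = 68
550 - 353 = 197
197 - 68 = 129

CXXIX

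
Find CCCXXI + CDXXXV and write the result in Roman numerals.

CCCXXI = 321
CDXXXV = 435
321 + 435 = 756

DCCLVI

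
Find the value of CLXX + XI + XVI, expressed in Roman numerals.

CLXX = 170, XI = 11, XVI = 16
170 + 11 = 181
181 + 16 = 197

CXCVII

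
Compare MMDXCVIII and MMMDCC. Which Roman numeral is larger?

MMDXCVIII = 2598
MMMDCC = 3700
3700 is larger

MMMDCC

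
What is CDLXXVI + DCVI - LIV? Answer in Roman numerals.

CDLXXVI = 476, DCVI = 606, LIV = 54
476 + 606 = 1082
1082 - 54 = 1028

MXXVIII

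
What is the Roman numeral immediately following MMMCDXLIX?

MMMCDXLIX = 3449, so the next integer is 3449 + 1 = 3450

MMMCDL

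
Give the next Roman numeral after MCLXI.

MCLXI = 1161, so the next integer is 1161 + 1 = 1162

MCLXII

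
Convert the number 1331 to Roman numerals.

Convert 1331 to Roman numerals:
  1331 contains 1×1000 (M)
  331 contains 3×100 (CCC)
  31 contains 3×10 (XXX)
  1 contains 1×1 (I)

MCCCXXXI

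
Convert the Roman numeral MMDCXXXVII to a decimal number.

MMDCXXXVII: M=1000, M=1000, D=500, C=100, X=10, X=10, X=10, V=5, I=1, I=1
1000 + 1000 + 500 + 100 + 10 + 10 + 10 + 5 + 1 + 1 = 2637

2637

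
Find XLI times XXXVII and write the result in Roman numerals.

XLI = 41
XXXVII = 37
41 × 37 = 1517

MDXVII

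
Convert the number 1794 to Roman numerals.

Convert 1794 to Roman numerals:
  1794 contains 1×1000 (M)
  794 contains 1×500 (D)
  294 contains 2×100 (CC)
  94 contains 1×90 (XC)
  4 contains 1×4 (IV)

MDCCXCIV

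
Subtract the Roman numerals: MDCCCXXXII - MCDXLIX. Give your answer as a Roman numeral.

MDCCCXXXII = 1832
MCDXLIX = 1449
1832 - 1449 = 383

CCCLXXXIII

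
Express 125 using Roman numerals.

Convert 125 to Roman numerals:
  125 contains 1×100 (C)
  25 contains 2×10 (XX)
  5 contains 1×5 (V)

CXXV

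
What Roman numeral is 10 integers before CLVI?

CLVI = 156
156 - 10 = 146

CXLVI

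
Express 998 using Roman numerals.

Convert 998 to Roman numerals:
  998 contains 1×900 (CM)
  98 contains 1×90 (XC)
  8 contains 1×5 (V)
  3 contains 3×1 (III)

CMXCVIII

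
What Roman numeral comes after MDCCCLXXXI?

MDCCCLXXXI = 1881; next is 1882

MDCCCLXXXII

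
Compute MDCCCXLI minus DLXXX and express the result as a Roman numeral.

MDCCCXLI = 1841
DLXXX = 580
1841 - 580 = 1261

MCCLXI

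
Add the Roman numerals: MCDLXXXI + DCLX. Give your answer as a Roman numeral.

MCDLXXXI = 1481
DCLX = 660
1481 + 660 = 2141

MMCXLI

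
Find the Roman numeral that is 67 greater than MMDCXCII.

MMDCXCII = 2692
2692 + 67 = 2759

MMDCCLIX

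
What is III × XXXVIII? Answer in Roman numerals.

III = 3
XXXVIII = 38
3 × 38 = 114

CXIV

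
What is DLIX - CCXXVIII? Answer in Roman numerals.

DLIX = 559
CCXXVIII = 228
559 - 228 = 331

CCCXXXI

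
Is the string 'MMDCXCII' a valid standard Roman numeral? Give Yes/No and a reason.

'MMDCXCII': Check the rules: uses only the symbols I, V, X, L, C, D, M; no symbol is repeated more than three times in a row; V, L and D each appear at most once; the only place a smaller symbol precedes a larger one is the allowed subtractive pair XC, the symbol right after such a pair (if any) is smaller than the pair's first symbol, and otherwise the values never increase from left to right. Value: M (1000) + M (1000) + D (500) + C (100) + XC (90) + I (1) + I (1) = 2692. So it is a valid standard Roman numeral.

Yes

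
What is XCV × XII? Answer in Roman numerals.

XCV = 95
XII = 12
95 × 12 = 1140

MCXL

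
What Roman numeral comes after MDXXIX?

MDXXIX = 1529, so the next integer is 1529 + 1 = 1530

MDXXX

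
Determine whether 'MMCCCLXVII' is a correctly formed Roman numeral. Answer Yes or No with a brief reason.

'MMCCCLXVII': Check the rules: uses only the symbols I, V, X, L, C, D, M; no symbol is repeated more than three times in a row; V, L and D each appear at most once; no smaller symbol precedes a larger one (values never increase from left to right). Value: M (1000) + M (1000) + C (100) + C (100) + C (100) + L (50) + X (10) + V (5) + I (1) + I (1) = 2367. So it is a valid standard Roman numeral.

Yes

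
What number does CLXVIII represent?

CLXVIII: C=100, L=50, X=10, V=5, I=1, I=1, I=1
100 + 50 + 10 + 5 + 1 + 1 + 1 = 168

168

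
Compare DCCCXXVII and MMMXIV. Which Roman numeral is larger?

DCCCXXVII = 827
MMMXIV = 3014
3014 is larger

MMMXIV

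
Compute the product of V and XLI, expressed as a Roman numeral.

V = 5
XLI = 41
5 × 41 = 205

CCV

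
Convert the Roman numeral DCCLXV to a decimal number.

DCCLXV: D=500, C=100, C=100, L=50, X=10, V=5
500 + 100 + 100 + 50 + 10 + 5 = 765

765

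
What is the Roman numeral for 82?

Convert 82 to Roman numerals:
  82 contains 1×50 (L)
  32 contains 3×10 (XXX)
  2 contains 2×1 (II)

LXXXII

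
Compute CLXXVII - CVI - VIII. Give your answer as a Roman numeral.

CLXXVII = 177, CVI = 106, VIII = 8
177 - 106 = 71
71 - 8 = 63

LXIII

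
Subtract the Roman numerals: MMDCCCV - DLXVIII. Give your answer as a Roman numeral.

MMDCCCV = 2805
DLXVIII = 568
2805 - 568 = 2237

MMCCXXXVII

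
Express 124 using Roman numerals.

Convert 124 to Roman numerals:
  124 contains 1×100 (C)
  24 contains 2×10 (XX)
  4 contains 1×4 (IV)

CXXIV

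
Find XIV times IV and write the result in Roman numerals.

XIV = 14
IV = 4
14 × 4 = 56

LVI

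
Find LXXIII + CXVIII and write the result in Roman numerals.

LXXIII = 73
CXVIII = 118
73 + 118 = 191

CXCI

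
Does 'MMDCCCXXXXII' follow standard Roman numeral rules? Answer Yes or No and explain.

'MMDCCCXXXXII': More than 3 consecutive X's

No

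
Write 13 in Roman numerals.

Convert 13 to Roman numerals:
  13 contains 1×10 (X)
  3 contains 3×1 (III)

XIII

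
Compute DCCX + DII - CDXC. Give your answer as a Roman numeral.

DCCX = 710, DII = 502, CDXC = 490
710 + 502 = 1212
1212 - 490 = 722

DCCXXII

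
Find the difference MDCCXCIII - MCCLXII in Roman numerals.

MDCCXCIII = 1793
MCCLXII = 1262
1793 - 1262 = 531

DXXXI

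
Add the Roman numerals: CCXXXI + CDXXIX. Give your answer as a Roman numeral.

CCXXXI = 231
CDXXIX = 429
231 + 429 = 660

DCLX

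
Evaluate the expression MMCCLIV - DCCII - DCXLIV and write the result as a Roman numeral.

MMCCLIV = 2254, DCCII = 702, DCXLIV = 644
2254 - 702 = 1552
1552 - 644 = 908

CMVIII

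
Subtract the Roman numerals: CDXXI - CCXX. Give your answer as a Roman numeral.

CDXXI = 421
CCXX = 220
421 - 220 = 201

CCI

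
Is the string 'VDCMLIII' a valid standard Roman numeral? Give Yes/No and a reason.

'VDCMLIII': Invalid subtractive combination: VD

No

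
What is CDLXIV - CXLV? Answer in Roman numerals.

CDLXIV = 464
CXLV = 145
464 - 145 = 319

CCCXIX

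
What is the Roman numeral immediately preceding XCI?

XCI = 91, so the previous integer is 91 - 1 = 90

XC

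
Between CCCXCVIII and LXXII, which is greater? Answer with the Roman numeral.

CCCXCVIII = 398
LXXII = 72
398 is larger

CCCXCVIII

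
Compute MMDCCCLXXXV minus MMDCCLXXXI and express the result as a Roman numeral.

MMDCCCLXXXV = 2885
MMDCCLXXXI = 2781
2885 - 2781 = 104

CIV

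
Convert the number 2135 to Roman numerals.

Convert 2135 to Roman numerals:
  2135 contains 2×1000 (MM)
  135 contains 1×100 (C)
  35 contains 3×10 (XXX)
  5 contains 1×5 (V)

MMCXXXV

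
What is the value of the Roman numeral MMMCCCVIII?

MMMCCCVIII: M=1000, M=1000, M=1000, C=100, C=100, C=100, V=5, I=1, I=1, I=1
1000 + 1000 + 1000 + 100 + 100 + 100 + 5 + 1 + 1 + 1 = 3308

3308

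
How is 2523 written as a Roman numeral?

Convert 2523 to Roman numerals:
  2523 contains 2×1000 (MM)
  523 contains 1×500 (D)
  23 contains 2×10 (XX)
  3 contains 3×1 (III)

MMDXXIII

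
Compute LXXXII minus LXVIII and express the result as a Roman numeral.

LXXXII = 82
LXVIII = 68
82 - 68 = 14

XIV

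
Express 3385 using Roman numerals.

Convert 3385 to Roman numerals:
  3385 contains 3×1000 (MMM)
  385 contains 3×100 (CCC)
  85 contains 1×50 (L)
  35 contains 3×10 (XXX)
  5 contains 1×5 (V)

MMMCCCLXXXV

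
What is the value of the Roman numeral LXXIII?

LXXIII: L=50, X=10, X=10, I=1, I=1, I=1
50 + 10 + 10 + 1 + 1 + 1 = 73

73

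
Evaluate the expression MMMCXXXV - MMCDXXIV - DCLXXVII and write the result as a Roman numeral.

MMMCXXXV = 3135, MMCDXXIV = 2424, DCLXXVII = 677
3135 - 2424 = 711
711 - 677 = 34

XXXIV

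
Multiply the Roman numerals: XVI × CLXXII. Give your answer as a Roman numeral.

XVI = 16
CLXXII = 172
16 × 172 = 2752

MMDCCLII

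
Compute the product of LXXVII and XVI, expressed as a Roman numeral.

LXXVII = 77
XVI = 16
77 × 16 = 1232

MCCXXXII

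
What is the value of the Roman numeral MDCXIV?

MDCXIV: M=1000, D=500, C=100, X=10, IV=4
1000 + 500 + 100 + 10 + 4 = 1614

1614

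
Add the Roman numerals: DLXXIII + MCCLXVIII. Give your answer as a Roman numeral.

DLXXIII = 573
MCCLXVIII = 1268
573 + 1268 = 1841

MDCCCXLI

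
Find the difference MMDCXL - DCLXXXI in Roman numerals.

MMDCXL = 2640
DCLXXXI = 681
2640 - 681 = 1959

MCMLIX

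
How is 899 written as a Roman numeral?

Convert 899 to Roman numerals:
  899 contains 1×500 (D)
  399 contains 3×100 (CCC)
  99 contains 1×90 (XC)
  9 contains 1×9 (IX)

DCCCXCIX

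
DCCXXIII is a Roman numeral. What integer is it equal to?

DCCXXIII: D=500, C=100, C=100, X=10, X=10, I=1, I=1, I=1
500 + 100 + 100 + 10 + 10 + 1 + 1 + 1 = 723

723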